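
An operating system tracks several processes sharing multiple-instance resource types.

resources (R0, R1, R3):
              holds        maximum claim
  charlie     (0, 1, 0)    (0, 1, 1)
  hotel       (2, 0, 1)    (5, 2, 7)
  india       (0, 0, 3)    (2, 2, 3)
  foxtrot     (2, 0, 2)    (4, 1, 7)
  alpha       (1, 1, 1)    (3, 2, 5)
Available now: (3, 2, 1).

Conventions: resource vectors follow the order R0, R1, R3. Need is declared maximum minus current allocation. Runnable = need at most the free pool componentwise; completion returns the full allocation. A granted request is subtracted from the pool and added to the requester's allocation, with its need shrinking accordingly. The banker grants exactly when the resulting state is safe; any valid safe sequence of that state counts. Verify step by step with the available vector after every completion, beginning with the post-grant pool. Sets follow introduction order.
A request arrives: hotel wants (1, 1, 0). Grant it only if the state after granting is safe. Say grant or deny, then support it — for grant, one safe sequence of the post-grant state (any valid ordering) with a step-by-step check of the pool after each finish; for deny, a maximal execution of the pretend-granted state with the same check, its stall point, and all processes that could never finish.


GRANT. The post-grant state is safe; one safe sequence: charlie, india, alpha, foxtrot, hotel.
Key observation: the grant leaves (2, 1, 1) free — enough for charlie, whose release restarts the cascade.
Check on the post-grant state, step by step:
  pool = (2, 1, 1)
  charlie: need (0, 0, 1) fits (2, 1, 1); releases (0, 1, 0), pool now (2, 2, 1)
  india: need (2, 2, 0) fits (2, 2, 1); releases (0, 0, 3), pool now (2, 2, 4)
  alpha: need (2, 1, 4) fits (2, 2, 4); releases (1, 1, 1), pool now (3, 3, 5)
  foxtrot: need (2, 1, 5) fits (3, 3, 5); releases (2, 0, 2), pool now (5, 3, 7)
  hotel: need (2, 1, 6) fits (5, 3, 7); releases (3, 1, 1), pool now (8, 4, 8)


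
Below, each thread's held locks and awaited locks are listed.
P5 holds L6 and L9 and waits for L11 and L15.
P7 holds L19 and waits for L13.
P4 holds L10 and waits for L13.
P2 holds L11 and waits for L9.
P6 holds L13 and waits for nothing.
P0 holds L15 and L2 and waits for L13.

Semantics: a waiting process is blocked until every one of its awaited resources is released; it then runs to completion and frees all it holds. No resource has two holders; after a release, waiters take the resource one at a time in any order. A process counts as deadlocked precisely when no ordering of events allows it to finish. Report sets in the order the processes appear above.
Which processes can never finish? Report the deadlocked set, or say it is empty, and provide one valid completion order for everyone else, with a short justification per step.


The deadlocked set is P5 and P2.
Key observation: the wait chain closes on itself along P5 -> P2 -> P5; no other process is dragged down with it.
The rest can finish in the order P6, P0, P4, P7.
Check, step by step:
  run P6 (it waits on nothing); releases L13
  P0: everything it awaited (L13) is free; runs, freeing L15 and L2
  P4: everything it awaited (L13) is free; runs, freeing L10
  P7: everything it awaited (L13) is free; runs, freeing L19


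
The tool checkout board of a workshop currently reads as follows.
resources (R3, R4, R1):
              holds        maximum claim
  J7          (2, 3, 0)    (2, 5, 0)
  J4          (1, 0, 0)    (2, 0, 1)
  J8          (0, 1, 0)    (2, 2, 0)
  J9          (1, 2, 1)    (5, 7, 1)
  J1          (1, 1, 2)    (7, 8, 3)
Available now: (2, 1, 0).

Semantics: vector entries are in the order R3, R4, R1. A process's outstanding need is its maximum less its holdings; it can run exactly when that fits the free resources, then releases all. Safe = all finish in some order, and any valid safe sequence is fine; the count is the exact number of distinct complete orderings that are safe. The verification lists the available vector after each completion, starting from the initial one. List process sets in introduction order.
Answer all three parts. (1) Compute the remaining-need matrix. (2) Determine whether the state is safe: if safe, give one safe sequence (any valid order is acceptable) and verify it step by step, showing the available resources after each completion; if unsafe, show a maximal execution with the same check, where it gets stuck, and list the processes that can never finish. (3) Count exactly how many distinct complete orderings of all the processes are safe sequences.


(1) Outstanding need per process (order R3, R4, R1):
  J7: (0, 2, 0)
  J4: (1, 0, 1)
  J8: (2, 1, 0)
  J9: (4, 5, 0)
  J1: (6, 7, 1)
(2) SAFE. One safe sequence: J8, J7, J9, J4, J1.
Key observation: at J8 the run first touches a limit — (2, 1, 0) against (2, 1, 0), exact on a resource it actually requests.
Verifying each step:
  pool = (2, 1, 0)
  run J8 (needs (2, 1, 0), free (2, 1, 0)); after release of (0, 1, 0) the pool is (2, 2, 0)
  run J7 (needs (0, 2, 0), free (2, 2, 0)); after release of (2, 3, 0) the pool is (4, 5, 0)
  run J9 (needs (4, 5, 0), free (4, 5, 0)); after release of (1, 2, 1) the pool is (5, 7, 1)
  run J4 (needs (1, 0, 1), free (5, 7, 1)); after release of (1, 0, 0) the pool is (6, 7, 1)
  run J1 (needs (6, 7, 1), free (6, 7, 1)); after release of (1, 1, 2) the pool is (7, 8, 3)
(3) Exactly 1 of the possible complete orderings is a safe sequence.


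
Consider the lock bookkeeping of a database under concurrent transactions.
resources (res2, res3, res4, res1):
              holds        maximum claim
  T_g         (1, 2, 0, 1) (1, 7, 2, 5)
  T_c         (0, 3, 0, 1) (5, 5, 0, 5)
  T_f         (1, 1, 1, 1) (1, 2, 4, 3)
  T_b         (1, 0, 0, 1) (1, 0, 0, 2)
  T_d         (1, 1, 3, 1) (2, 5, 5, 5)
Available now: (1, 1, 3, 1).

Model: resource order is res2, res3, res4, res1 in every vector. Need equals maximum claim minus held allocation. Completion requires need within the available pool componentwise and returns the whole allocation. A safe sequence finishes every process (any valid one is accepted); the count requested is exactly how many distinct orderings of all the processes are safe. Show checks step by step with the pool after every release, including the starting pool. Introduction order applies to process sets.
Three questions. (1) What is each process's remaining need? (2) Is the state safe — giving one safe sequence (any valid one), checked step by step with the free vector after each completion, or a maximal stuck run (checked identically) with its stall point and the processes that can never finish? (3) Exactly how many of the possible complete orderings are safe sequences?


(1) Remaining need (order res2, res3, res4, res1):
  T_g: (0, 5, 2, 4)
  T_c: (5, 2, 0, 4)
  T_f: (0, 1, 3, 2)
  T_b: (0, 0, 0, 1)
  T_d: (1, 4, 2, 4)
(2) UNSAFE.
Key observation: res1 is the bottleneck — with T_b, T_f done the pool holds (3, 2, 4, 3), short of every remaining need.
The run T_b, T_f cannot be extended any further. Walking it through:
  pool = (1, 1, 3, 1)
  T_b needs (0, 0, 0, 1) <= (1, 1, 3, 1) -> finishes; pool += (1, 0, 0, 1) = (2, 1, 3, 2)
  T_f needs (0, 1, 3, 2) <= (2, 1, 3, 2) -> finishes; pool += (1, 1, 1, 1) = (3, 2, 4, 3)
  T_g cannot run: need (0, 5, 2, 4) vs free (3, 2, 4, 3) (insufficient res3 and res1)
  T_c cannot run: need (5, 2, 0, 4) vs free (3, 2, 4, 3) (insufficient res2 and res1)
  T_d cannot run: need (1, 4, 2, 4) vs free (3, 2, 4, 3) (insufficient res3 and res1)
Permanently blocked: T_g, T_c and T_d.
(3) Exactly 0 of the possible complete orderings are safe sequences.


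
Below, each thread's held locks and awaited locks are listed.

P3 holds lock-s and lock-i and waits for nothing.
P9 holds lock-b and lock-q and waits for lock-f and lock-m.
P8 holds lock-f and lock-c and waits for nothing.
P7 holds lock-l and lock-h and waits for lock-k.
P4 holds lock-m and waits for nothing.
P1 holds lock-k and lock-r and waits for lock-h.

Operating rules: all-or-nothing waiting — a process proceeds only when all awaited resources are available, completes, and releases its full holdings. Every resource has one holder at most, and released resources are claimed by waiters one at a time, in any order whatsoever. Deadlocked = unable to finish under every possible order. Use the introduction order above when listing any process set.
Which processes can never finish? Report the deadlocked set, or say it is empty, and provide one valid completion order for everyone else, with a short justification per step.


Deadlocked set: P7 and P1.
Key observation: the cycle P7 -> P1 -> P7 can never break — each member waits on the next; no other process is dragged down with it.
The rest can finish in the order P3, P4, P8, P9.
Step-by-step check:
  run P3 (it waits on nothing); releases lock-s and lock-i
  run P4 (it waits on nothing); releases lock-m
  run P8 (it waits on nothing); releases lock-f and lock-c
  P9: everything it awaited (lock-f and lock-m) is free; runs, freeing lock-b and lock-q


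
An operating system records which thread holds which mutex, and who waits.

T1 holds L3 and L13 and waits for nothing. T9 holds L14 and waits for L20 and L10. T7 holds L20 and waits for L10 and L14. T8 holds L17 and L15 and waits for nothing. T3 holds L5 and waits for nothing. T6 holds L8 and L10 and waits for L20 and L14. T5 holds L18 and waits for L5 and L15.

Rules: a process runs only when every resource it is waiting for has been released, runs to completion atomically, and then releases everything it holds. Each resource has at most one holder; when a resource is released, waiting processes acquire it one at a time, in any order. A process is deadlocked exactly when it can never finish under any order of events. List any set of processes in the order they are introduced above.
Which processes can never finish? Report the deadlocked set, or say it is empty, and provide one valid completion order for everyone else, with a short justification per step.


Deadlocked set: T9, T7 and T6.
Key observation: T9 -> T7 -> T9 is a circular wait — nothing in it can go first; T6 is caught in further circular waits.
One completion order for the rest: T3, T8, T1, T5.
Verifying each step:
  T3: no waits; runs immediately, freeing L5
  T8: no waits; runs immediately, freeing L17 and L15
  T1: no waits; runs immediately, freeing L3 and L13
  T5: everything it awaited (L5 and L15) is free; runs, freeing L18


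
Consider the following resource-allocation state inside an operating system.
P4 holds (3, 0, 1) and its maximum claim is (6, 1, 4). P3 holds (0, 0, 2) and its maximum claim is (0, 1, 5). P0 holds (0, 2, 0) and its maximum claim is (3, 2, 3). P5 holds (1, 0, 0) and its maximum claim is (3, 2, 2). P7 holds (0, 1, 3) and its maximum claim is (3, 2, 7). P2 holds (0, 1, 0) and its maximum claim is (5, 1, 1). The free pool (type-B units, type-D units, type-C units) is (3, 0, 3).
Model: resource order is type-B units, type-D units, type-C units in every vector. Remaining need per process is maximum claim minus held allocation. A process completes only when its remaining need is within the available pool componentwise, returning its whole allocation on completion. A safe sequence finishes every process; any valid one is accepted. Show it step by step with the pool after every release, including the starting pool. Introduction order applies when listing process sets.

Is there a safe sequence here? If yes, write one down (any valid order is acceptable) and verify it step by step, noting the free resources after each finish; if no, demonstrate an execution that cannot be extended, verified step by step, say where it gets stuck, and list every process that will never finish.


SAFE — a valid safe sequence is P0, P4, P7, P2, P5, P3.
Key observation: the first exact fit in this order is P0 — it needs (3, 0, 3) with (3, 0, 3) free, meeting a requested resource to the last unit.
Step-by-step check:
  pool = (3, 0, 3)
  P0: need (3, 0, 3) fits (3, 0, 3); releases (0, 2, 0), pool now (3, 2, 3)
  P4: need (3, 1, 3) fits (3, 2, 3); releases (3, 0, 1), pool now (6, 2, 4)
  P7: need (3, 1, 4) fits (6, 2, 4); releases (0, 1, 3), pool now (6, 3, 7)
  P2: need (5, 0, 1) fits (6, 3, 7); releases (0, 1, 0), pool now (6, 4, 7)
  P5: need (2, 2, 2) fits (6, 4, 7); releases (1, 0, 0), pool now (7, 4, 7)
  P3: need (0, 1, 3) fits (7, 4, 7); releases (0, 0, 2), pool now (7, 4, 9)


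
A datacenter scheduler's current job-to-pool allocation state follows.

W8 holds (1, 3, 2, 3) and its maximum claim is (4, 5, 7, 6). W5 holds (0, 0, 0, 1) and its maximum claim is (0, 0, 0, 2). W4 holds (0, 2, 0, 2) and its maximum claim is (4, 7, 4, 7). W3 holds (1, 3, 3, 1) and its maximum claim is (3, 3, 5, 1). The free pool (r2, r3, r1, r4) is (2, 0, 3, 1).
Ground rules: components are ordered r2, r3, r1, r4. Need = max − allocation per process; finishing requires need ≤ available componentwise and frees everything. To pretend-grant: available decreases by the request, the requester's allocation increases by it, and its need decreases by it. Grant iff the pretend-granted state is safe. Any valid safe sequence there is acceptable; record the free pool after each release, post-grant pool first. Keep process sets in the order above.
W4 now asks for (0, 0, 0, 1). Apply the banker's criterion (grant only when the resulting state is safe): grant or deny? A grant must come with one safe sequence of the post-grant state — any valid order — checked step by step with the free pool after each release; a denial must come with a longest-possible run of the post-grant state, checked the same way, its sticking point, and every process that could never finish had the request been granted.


DENY. Granting would leave the state unsafe.
Key observation: after W3, W5 complete, (3, 3, 6, 2) is the best the pool ever gets, yet each leftover process wants more r4.
On the post-grant state, W3, W5 is a maximal run — nothing extends it. Verifying each step:
  pool = (2, 0, 3, 0)
  W3: need (2, 0, 2, 0) fits (2, 0, 3, 0); releases (1, 3, 3, 1), pool now (3, 3, 6, 1)
  W5: need (0, 0, 0, 1) fits (3, 3, 6, 1); releases (0, 0, 0, 1), pool now (3, 3, 6, 2)
  blocked: W8 wants (3, 2, 5, 3), pool (3, 3, 6, 2) — not enough r4
  blocked: W4 wants (4, 5, 4, 4), pool (3, 3, 6, 2) — not enough r2, r3 and r4
Had the request been granted, W8 and W4 could never finish.


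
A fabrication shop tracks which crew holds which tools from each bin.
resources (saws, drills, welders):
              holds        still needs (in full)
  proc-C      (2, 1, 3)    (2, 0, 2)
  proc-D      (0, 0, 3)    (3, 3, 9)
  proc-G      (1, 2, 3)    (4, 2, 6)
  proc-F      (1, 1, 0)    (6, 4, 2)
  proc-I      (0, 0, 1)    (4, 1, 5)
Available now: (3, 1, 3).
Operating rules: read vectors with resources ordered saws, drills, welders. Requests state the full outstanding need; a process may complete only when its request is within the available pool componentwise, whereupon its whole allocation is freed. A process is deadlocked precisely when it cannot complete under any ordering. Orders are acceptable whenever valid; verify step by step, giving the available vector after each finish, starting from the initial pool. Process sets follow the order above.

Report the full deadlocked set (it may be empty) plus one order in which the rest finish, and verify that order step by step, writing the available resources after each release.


The deadlocked set is empty.
Key observation: starting with proc-C, each completion frees enough for the next — no one is permanently blocked.
One completion order for the rest: proc-C, proc-I, proc-G, proc-F, proc-D. Walking it through:
  pool = (3, 1, 3)
  proc-C: need (2, 0, 2) fits (3, 1, 3); releases (2, 1, 3), pool now (5, 2, 6)
  proc-I: need (4, 1, 5) fits (5, 2, 6); releases (0, 0, 1), pool now (5, 2, 7)
  proc-G: need (4, 2, 6) fits (5, 2, 7); releases (1, 2, 3), pool now (6, 4, 10)
  proc-F: need (6, 4, 2) fits (6, 4, 10); releases (1, 1, 0), pool now (7, 5, 10)
  proc-D: need (3, 3, 9) fits (7, 5, 10); releases (0, 0, 3), pool now (7, 5, 13)


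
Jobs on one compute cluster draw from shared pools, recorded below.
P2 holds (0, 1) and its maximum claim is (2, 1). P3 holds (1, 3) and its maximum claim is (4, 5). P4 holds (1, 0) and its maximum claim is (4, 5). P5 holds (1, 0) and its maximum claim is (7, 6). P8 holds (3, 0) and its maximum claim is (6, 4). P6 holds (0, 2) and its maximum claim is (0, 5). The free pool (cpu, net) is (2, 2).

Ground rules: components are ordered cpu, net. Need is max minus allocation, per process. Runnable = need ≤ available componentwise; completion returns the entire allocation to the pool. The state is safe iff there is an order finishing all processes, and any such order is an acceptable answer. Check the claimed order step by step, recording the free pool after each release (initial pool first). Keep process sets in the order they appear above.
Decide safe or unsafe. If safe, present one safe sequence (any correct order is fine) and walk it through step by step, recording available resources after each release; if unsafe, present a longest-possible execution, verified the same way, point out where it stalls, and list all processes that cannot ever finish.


UNSAFE.
Key observation: cpu is the bottleneck — with P2, P6 done the pool holds (2, 5), short of every remaining need.
The run P2, P6 cannot be extended any further. Step-by-step check:
  pool = (2, 2)
  P2: need (2, 0) fits (2, 2); releases (0, 1), pool now (2, 3)
  P6: need (0, 3) fits (2, 3); releases (0, 2), pool now (2, 5)
  P3 cannot run: need (3, 2) vs free (2, 5) (insufficient cpu)
  P4 cannot run: need (3, 5) vs free (2, 5) (insufficient cpu)
  P5 cannot run: need (6, 6) vs free (2, 5) (insufficient cpu and net)
  P8 cannot run: need (3, 4) vs free (2, 5) (insufficient cpu)
Processes that can never finish: P3, P4, P5 and P8.


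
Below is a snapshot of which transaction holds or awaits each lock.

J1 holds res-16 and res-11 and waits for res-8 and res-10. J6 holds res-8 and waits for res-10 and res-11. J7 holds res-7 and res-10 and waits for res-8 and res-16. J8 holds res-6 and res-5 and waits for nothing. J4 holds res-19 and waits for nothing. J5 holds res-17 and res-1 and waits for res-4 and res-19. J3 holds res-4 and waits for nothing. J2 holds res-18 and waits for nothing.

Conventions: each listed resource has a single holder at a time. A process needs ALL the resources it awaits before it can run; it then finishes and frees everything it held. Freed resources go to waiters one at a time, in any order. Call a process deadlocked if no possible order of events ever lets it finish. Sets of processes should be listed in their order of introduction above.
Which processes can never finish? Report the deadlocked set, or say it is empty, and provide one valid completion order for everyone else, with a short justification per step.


The deadlocked set is J1, J6 and J7.
Key observation: the cycle J1 -> J6 -> J1 can never break — each member waits on the next; J7 is caught in further circular waits.
The rest can finish in the order J4, J3, J5, J8, J2.
Check, step by step:
  J4: no waits; runs immediately, freeing res-19
  J3: no waits; runs immediately, freeing res-4
  J5: everything it awaited (res-4 and res-19) is free; runs, freeing res-17 and res-1
  J8: no waits; runs immediately, freeing res-6 and res-5
  J2: no waits; runs immediately, freeing res-18


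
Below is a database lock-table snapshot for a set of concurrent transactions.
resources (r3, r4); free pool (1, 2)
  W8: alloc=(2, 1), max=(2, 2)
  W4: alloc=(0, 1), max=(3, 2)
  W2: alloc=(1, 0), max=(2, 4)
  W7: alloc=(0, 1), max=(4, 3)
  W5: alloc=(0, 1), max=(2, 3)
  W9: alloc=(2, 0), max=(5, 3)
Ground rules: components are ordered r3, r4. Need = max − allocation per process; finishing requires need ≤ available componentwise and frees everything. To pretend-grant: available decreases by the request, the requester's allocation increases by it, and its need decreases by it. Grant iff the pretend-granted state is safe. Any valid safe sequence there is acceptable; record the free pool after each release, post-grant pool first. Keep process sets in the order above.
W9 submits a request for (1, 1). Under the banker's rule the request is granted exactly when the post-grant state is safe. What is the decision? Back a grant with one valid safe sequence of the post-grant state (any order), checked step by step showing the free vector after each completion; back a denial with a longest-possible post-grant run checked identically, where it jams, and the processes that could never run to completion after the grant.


GRANT. The post-grant state is safe; one safe sequence: W8, W9, W4, W5, W2, W7.
Key observation: granting shrinks the pool to (0, 1), yet W8 still fits and the chain goes through.
Verifying the post-grant state step by step:
  pool = (0, 1)
  W8: need (0, 1) fits (0, 1); releases (2, 1), pool now (2, 2)
  W9: need (2, 2) fits (2, 2); releases (3, 1), pool now (5, 3)
  W4: need (3, 1) fits (5, 3); releases (0, 1), pool now (5, 4)
  W5: need (2, 2) fits (5, 4); releases (0, 1), pool now (5, 5)
  W2: need (1, 4) fits (5, 5); releases (1, 0), pool now (6, 5)
  W7: need (4, 2) fits (6, 5); releases (0, 1), pool now (6, 6)


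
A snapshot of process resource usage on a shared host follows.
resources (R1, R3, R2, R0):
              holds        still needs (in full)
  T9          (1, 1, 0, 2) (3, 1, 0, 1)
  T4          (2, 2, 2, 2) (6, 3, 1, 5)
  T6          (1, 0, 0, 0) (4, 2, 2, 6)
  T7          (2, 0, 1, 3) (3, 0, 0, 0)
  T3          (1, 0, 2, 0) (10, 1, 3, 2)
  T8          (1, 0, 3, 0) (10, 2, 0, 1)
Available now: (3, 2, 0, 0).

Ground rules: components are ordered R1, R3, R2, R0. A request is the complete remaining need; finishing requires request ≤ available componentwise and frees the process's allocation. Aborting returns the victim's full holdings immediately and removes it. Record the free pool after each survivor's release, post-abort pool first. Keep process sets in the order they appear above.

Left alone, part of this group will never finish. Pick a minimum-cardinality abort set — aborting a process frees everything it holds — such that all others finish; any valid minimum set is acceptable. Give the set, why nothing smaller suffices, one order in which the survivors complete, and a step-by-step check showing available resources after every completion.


Minimum abort set: T8.
Key observation: no ordering could ever have run T3 before the abort of T8; with (1, 0, 3, 0) back in the pool it fits at step 5.
Why nothing smaller works: aborting no one leaves the state deadlocked as given.
Survivors finish in the order: T7, T9, T4, T6, T3. Verifying each step (pool after the aborts first):
  pool = (4, 2, 3, 0)
  run T7 (needs (3, 0, 0, 0), free (4, 2, 3, 0)); after release of (2, 0, 1, 3) the pool is (6, 2, 4, 3)
  run T9 (needs (3, 1, 0, 1), free (6, 2, 4, 3)); after release of (1, 1, 0, 2) the pool is (7, 3, 4, 5)
  run T4 (needs (6, 3, 1, 5), free (7, 3, 4, 5)); after release of (2, 2, 2, 2) the pool is (9, 5, 6, 7)
  run T6 (needs (4, 2, 2, 6), free (9, 5, 6, 7)); after release of (1, 0, 0, 0) the pool is (10, 5, 6, 7)
  run T3 (needs (10, 1, 3, 2), free (10, 5, 6, 7)); after release of (1, 0, 2, 0) the pool is (11, 5, 8, 7)


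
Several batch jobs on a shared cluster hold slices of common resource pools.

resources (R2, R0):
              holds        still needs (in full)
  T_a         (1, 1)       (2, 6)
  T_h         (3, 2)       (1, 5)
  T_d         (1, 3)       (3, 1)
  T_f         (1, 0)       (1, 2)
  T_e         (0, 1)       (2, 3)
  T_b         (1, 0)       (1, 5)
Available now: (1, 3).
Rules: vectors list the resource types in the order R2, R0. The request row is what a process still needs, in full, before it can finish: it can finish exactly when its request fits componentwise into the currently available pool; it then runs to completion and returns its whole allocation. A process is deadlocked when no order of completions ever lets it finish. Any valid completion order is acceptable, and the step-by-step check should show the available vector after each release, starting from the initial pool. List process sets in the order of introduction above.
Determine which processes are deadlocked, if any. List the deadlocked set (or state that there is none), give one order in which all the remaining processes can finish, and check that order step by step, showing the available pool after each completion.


The deadlocked set is T_a, T_h, T_d and T_b.
Key observation: after T_f, T_e the pool peaks at (2, 4), and each blocked process is short somewhere: T_a on R0; T_h on R0; T_d on R2; T_b on R0.
A valid finishing order for the others: T_f, T_e. Walking it through:
  pool = (1, 3)
  T_f needs (1, 2) <= (1, 3) -> finishes; pool += (1, 0) = (2, 3)
  T_e needs (2, 3) <= (2, 3) -> finishes; pool += (0, 1) = (2, 4)
The blocked processes can never fit:
  blocked: T_a wants (2, 6), pool (2, 4) — not enough R0
  blocked: T_h wants (1, 5), pool (2, 4) — not enough R0
  blocked: T_d wants (3, 1), pool (2, 4) — not enough R2
  blocked: T_b wants (1, 5), pool (2, 4) — not enough R0


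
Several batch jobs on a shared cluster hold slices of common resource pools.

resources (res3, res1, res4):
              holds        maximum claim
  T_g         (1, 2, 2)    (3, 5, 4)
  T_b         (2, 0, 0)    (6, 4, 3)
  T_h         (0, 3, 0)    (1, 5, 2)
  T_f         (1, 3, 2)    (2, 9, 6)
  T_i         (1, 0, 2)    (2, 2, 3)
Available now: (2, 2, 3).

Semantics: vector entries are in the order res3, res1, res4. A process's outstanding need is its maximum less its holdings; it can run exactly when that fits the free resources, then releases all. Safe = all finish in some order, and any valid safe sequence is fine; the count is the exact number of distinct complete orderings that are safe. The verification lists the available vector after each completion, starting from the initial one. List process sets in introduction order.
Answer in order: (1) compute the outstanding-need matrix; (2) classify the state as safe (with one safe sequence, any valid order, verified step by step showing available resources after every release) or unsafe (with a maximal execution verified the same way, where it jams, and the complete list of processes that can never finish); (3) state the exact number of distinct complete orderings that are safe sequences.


(1) Need matrix, components ordered res3, res1, res4:
  T_g: (2, 3, 2)
  T_b: (4, 4, 3)
  T_h: (1, 2, 2)
  T_f: (1, 6, 4)
  T_i: (1, 2, 1)
(2) SAFE, for example via the order T_h, T_i, T_g, T_b, T_f.
Key observation: T_h marks the first exact bind of the order: its need (1, 2, 2) fits the free (2, 2, 3) with zero slack on a requested resource.
Verifying each step:
  pool = (2, 2, 3)
  T_h: need (1, 2, 2) fits (2, 2, 3); releases (0, 3, 0), pool now (2, 5, 3)
  T_i: need (1, 2, 1) fits (2, 5, 3); releases (1, 0, 2), pool now (3, 5, 5)
  T_g: need (2, 3, 2) fits (3, 5, 5); releases (1, 2, 2), pool now (4, 7, 7)
  T_b: need (4, 4, 3) fits (4, 7, 7); releases (2, 0, 0), pool now (6, 7, 7)
  T_f: need (1, 6, 4) fits (6, 7, 7); releases (1, 3, 2), pool now (7, 10, 9)
(3) Precisely 8 of the possible complete orderings are safe sequences.


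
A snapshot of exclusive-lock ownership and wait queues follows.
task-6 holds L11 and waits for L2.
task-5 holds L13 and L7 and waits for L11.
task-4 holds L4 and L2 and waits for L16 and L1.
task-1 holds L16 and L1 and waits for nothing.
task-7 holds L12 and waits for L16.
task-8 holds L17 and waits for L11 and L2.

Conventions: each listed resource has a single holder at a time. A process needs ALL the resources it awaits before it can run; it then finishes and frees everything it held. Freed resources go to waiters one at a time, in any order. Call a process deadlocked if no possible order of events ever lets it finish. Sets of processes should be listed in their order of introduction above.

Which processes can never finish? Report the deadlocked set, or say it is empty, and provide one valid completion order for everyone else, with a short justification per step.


Nothing here is deadlocked.
Key observation: although several processes wait, no cycle exists — each chain bottoms out at a free runner.
One completion order for the rest: task-1, task-4, task-6, task-8, task-7, task-5.
Verifying each step:
  task-1 waits on nothing -> runs at once and releases L16 and L1
  task-4: everything it awaited (L16 and L1) is free; runs, freeing L4 and L2
  task-6: everything it awaited (L2) is free; runs, freeing L11
  task-8: everything it awaited (L11 and L2) is free; runs, freeing L17
  task-7: everything it awaited (L16) is free; runs, freeing L12
  task-5: everything it awaited (L11) is free; runs, freeing L13 and L7


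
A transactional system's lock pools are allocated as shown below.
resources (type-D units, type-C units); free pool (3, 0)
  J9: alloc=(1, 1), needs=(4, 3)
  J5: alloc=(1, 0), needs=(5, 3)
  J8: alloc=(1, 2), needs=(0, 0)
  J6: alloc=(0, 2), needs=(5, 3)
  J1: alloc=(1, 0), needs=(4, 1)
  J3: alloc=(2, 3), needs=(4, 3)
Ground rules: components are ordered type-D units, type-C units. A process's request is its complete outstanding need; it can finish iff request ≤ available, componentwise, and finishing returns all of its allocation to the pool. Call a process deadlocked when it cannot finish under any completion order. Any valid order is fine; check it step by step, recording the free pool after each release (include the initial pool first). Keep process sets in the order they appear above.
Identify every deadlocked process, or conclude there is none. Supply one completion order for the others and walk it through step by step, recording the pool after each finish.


Deadlocked: J9, J5, J6 and J3.
Key observation: the wall is type-C units: completing J8, J1 brings the pool only to (5, 2), and all the rest need more.
The rest can finish in the order J8, J1. Verifying each step:
  pool = (3, 0)
  J8 needs (0, 0) <= (3, 0) -> finishes; pool += (1, 2) = (4, 2)
  J1 needs (4, 1) <= (4, 2) -> finishes; pool += (1, 0) = (5, 2)
The blocked processes can never fit:
  J9 cannot run: need (4, 3) vs free (5, 2) (insufficient type-C units)
  J5 cannot run: need (5, 3) vs free (5, 2) (insufficient type-C units)
  J6 cannot run: need (5, 3) vs free (5, 2) (insufficient type-C units)
  J3 cannot run: need (4, 3) vs free (5, 2) (insufficient type-C units)


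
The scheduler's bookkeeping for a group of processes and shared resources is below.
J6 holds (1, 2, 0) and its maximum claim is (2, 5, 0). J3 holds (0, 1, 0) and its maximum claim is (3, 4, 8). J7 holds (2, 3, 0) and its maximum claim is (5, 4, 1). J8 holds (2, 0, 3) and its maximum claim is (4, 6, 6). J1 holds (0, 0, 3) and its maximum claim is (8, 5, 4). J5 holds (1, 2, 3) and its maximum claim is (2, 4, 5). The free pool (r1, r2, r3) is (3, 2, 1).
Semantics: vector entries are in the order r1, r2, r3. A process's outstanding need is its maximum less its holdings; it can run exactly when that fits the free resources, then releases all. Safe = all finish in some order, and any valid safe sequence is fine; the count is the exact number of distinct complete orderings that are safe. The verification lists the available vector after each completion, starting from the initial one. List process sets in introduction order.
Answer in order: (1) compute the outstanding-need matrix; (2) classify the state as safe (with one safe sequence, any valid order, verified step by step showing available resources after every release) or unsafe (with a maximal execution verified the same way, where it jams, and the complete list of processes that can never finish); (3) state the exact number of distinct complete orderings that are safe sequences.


(1) Outstanding need per process (order r1, r2, r3):
  J6: (1, 3, 0)
  J3: (3, 3, 8)
  J7: (3, 1, 1)
  J8: (2, 6, 3)
  J1: (8, 5, 1)
  J5: (1, 2, 2)
(2) UNSAFE — no complete ordering exists.
Key observation: after J7, J6 the pool peaks at (6, 7, 1), and each blocked process is short somewhere: J3 on r3; J8 on r3; J1 on r1; J5 on r3.
A maximal execution: J7, J6 — then nothing else fits. Walking it through:
  pool = (3, 2, 1)
  J7: need (3, 1, 1) fits (3, 2, 1); releases (2, 3, 0), pool now (5, 5, 1)
  J6: need (1, 3, 0) fits (5, 5, 1); releases (1, 2, 0), pool now (6, 7, 1)
  J3 cannot run: need (3, 3, 8) vs free (6, 7, 1) (insufficient r3)
  J8 cannot run: need (2, 6, 3) vs free (6, 7, 1) (insufficient r3)
  J1 cannot run: need (8, 5, 1) vs free (6, 7, 1) (insufficient r1)
  J5 cannot run: need (1, 2, 2) vs free (6, 7, 1) (insufficient r3)
Never able to finish: J3, J8, J1 and J5.
(3) Precisely 0 of the possible complete orderings are safe sequences.


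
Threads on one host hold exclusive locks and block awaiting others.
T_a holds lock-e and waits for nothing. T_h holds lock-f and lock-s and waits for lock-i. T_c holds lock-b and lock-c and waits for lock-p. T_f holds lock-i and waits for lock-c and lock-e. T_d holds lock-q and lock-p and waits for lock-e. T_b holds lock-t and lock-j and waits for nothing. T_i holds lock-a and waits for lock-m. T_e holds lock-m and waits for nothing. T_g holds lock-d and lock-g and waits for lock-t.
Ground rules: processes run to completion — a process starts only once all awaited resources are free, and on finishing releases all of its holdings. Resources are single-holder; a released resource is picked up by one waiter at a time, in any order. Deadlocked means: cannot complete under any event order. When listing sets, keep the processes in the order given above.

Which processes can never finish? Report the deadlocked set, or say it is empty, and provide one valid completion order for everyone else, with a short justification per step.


Nothing here is deadlocked.
Key observation: the waits form no ring: some process can always run, and its releases unblock the others one by one.
One completion order for the rest: T_e, T_b, T_a, T_d, T_i, T_g, T_c, T_f, T_h.
Walking it through:
  T_e: no waits; runs immediately, freeing lock-m
  T_b: no waits; runs immediately, freeing lock-t and lock-j
  T_a: no waits; runs immediately, freeing lock-e
  T_d waits on lock-e — all released -> runs and releases lock-q and lock-p
  T_i waits on lock-m — all released -> runs and releases lock-a
  T_g waits on lock-t — all released -> runs and releases lock-d and lock-g
  T_c waits on lock-p — all released -> runs and releases lock-b and lock-c
  T_f waits on lock-c and lock-e — all released -> runs and releases lock-i
  T_h waits on lock-i — all released -> runs and releases lock-f and lock-s


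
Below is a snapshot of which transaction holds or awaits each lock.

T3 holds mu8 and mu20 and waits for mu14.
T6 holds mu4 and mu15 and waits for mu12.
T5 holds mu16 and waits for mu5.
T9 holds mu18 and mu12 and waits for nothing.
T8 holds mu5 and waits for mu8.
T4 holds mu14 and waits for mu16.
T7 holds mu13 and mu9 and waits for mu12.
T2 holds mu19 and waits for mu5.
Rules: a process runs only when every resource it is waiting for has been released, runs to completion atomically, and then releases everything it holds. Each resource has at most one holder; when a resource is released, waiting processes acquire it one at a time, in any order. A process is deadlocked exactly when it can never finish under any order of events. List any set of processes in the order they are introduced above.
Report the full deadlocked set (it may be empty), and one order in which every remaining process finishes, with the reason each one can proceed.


Deadlocked set: T3, T5, T8, T4 and T2.
Key observation: the knot is the closed ring of waits T3 -> T4 -> T5 -> T8 -> T3; T2 waits into the deadlock from upstream.
A valid finishing order for the others: T9, T7, T6.
Verifying each step:
  T9 waits on nothing -> runs at once and releases mu18 and mu12
  T7: everything it awaited (mu12) is free; runs, freeing mu13 and mu9
  T6: everything it awaited (mu12) is free; runs, freeing mu4 and mu15


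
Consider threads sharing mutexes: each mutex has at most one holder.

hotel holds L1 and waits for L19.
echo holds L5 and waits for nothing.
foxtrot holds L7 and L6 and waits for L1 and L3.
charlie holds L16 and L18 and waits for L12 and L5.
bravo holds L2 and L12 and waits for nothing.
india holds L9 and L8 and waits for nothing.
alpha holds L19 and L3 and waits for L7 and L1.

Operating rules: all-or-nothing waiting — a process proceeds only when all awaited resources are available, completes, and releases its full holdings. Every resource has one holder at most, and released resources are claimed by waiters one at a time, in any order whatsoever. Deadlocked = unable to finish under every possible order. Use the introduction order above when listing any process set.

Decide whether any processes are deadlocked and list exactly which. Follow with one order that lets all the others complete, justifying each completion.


Deadlocked set: hotel, foxtrot and alpha.
Key observation: the waits loop around hotel -> alpha -> hotel with no way out; foxtrot is caught in further circular waits.
The rest can finish in the order bravo, echo, charlie, india.
Walking it through:
  run bravo (it waits on nothing); releases L2 and L12
  run echo (it waits on nothing); releases L5
  charlie waits on L12 and L5 — all released -> runs and releases L16 and L18
  run india (it waits on nothing); releases L9 and L8


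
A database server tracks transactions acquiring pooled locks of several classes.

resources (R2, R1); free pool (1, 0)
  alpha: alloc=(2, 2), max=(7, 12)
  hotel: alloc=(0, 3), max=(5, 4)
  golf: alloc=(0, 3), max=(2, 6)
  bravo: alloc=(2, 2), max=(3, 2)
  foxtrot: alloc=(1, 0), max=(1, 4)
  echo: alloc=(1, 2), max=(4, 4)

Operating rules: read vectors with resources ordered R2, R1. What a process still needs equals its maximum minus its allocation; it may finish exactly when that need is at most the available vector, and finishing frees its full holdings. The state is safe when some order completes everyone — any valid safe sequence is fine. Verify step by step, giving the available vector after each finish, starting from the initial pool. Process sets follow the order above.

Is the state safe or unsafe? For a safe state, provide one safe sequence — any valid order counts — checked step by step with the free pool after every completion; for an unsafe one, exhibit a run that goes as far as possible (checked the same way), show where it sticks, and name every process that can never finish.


SAFE, for example via the order bravo, echo, foxtrot, hotel, golf, alpha.
Key observation: at bravo the run first touches a limit — (1, 0) against (1, 0), exact on a resource it actually requests.
Walking it through:
  pool = (1, 0)
  bravo needs (1, 0) <= (1, 0) -> finishes; pool += (2, 2) = (3, 2)
  echo needs (3, 2) <= (3, 2) -> finishes; pool += (1, 2) = (4, 4)
  foxtrot needs (0, 4) <= (4, 4) -> finishes; pool += (1, 0) = (5, 4)
  hotel needs (5, 1) <= (5, 4) -> finishes; pool += (0, 3) = (5, 7)
  golf needs (2, 3) <= (5, 7) -> finishes; pool += (0, 3) = (5, 10)
  alpha needs (5, 10) <= (5, 10) -> finishes; pool += (2, 2) = (7, 12)


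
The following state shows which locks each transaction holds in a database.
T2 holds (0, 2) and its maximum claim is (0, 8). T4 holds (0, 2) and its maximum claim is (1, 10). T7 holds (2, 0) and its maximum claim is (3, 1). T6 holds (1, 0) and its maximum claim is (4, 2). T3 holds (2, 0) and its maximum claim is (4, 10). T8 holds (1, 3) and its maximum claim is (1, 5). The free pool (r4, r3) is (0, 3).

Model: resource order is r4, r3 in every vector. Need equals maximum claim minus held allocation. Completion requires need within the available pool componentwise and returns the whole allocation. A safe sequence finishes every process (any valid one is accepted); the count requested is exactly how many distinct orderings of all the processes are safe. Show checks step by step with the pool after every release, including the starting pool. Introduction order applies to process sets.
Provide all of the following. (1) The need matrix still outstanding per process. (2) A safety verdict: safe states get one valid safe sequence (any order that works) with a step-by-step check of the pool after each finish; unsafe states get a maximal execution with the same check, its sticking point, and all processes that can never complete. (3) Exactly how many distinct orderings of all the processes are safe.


(1) Remaining need (order r4, r3):
  T2: (0, 6)
  T4: (1, 8)
  T7: (1, 1)
  T6: (3, 2)
  T3: (2, 10)
  T8: (0, 2)
(2) SAFE, for example via the order T8, T2, T7, T6, T4, T3.
Key observation: reading the order forward, T2 is the first process whose need (0, 6) meets the free pool (1, 6) exactly on a resource it requests.
Verifying each step:
  pool = (0, 3)
  T8: need (0, 2) fits (0, 3); releases (1, 3), pool now (1, 6)
  T2: need (0, 6) fits (1, 6); releases (0, 2), pool now (1, 8)
  T7: need (1, 1) fits (1, 8); releases (2, 0), pool now (3, 8)
  T6: need (3, 2) fits (3, 8); releases (1, 0), pool now (4, 8)
  T4: need (1, 8) fits (4, 8); releases (0, 2), pool now (4, 10)
  T3: need (2, 10) fits (4, 10); releases (2, 0), pool now (6, 10)
(3) The exact count: 9 of the possible complete orderings are safe sequences.
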